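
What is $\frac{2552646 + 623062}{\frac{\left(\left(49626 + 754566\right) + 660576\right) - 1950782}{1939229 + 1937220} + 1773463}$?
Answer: $\frac{12310470100892}{6874738386873} \approx 1.7907$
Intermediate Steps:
$\frac{2552646 + 623062}{\frac{\left(\left(49626 + 754566\right) + 660576\right) - 1950782}{1939229 + 1937220} + 1773463} = \frac{3175708}{\frac{\left(804192 + 660576\right) - 1950782}{3876449} + 1773463} = \frac{3175708}{\left(1464768 - 1950782\right) \frac{1}{3876449} + 1773463} = \frac{3175708}{\left(-486014\right) \frac{1}{3876449} + 1773463} = \frac{3175708}{- \frac{486014}{3876449} + 1773463} = \frac{3175708}{\frac{6874738386873}{3876449}} = 3175708 \cdot \frac{3876449}{6874738386873} = \frac{12310470100892}{6874738386873}$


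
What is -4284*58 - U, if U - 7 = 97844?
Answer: -346323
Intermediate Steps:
U = 97851 (U = 7 + 97844 = 97851)
-4284*58 - U = -4284*58 - 1*97851 = -248472 - 97851 = -346323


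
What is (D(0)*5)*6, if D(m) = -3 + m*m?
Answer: -90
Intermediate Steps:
D(m) = -3 + m²
(D(0)*5)*6 = ((-3 + 0²)*5)*6 = ((-3 + 0)*5)*6 = -3*5*6 = -15*6 = -90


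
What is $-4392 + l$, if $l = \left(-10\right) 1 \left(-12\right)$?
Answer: $-4272$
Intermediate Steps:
$l = 120$ ($l = \left(-10\right) \left(-12\right) = 120$)
$-4392 + l = -4392 + 120 = -4272$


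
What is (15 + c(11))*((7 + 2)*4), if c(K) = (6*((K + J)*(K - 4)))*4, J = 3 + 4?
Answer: 109404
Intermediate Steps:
J = 7
c(K) = 24*(-4 + K)*(7 + K) (c(K) = (6*((K + 7)*(K - 4)))*4 = (6*((7 + K)*(-4 + K)))*4 = (6*((-4 + K)*(7 + K)))*4 = (6*(-4 + K)*(7 + K))*4 = 24*(-4 + K)*(7 + K))
(15 + c(11))*((7 + 2)*4) = (15 + (-672 + 24*11² + 72*11))*((7 + 2)*4) = (15 + (-672 + 24*121 + 792))*(9*4) = (15 + (-672 + 2904 + 792))*36 = (15 + 3024)*36 = 3039*36 = 109404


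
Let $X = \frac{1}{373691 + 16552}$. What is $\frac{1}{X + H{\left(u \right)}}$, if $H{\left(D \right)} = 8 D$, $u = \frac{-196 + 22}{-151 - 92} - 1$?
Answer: $- \frac{10536561}{23934877} \approx -0.44022$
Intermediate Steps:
$u = - \frac{23}{81}$ ($u = - \frac{174}{-243} - 1 = \left(-174\right) \left(- \frac{1}{243}\right) - 1 = \frac{58}{81} - 1 = - \frac{23}{81} \approx -0.28395$)
$X = \frac{1}{390243} \approx 2.5625 \cdot 10^{-6}$
$\frac{1}{X + H{\left(u \right)}} = \frac{1}{\frac{1}{390243} + 8 \left(- \frac{23}{81}\right)} = \frac{1}{\frac{1}{390243} - \frac{184}{81}} = \frac{1}{- \frac{23934877}{10536561}} = - \frac{10536561}{23934877}$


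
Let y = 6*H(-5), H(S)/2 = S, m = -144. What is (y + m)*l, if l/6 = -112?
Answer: 137088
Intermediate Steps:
l = -672 (l = 6*(-112) = -672)
H(S) = 2*S
y = -60 (y = 6*(2*(-5)) = 6*(-10) = -60)
(y + m)*l = (-60 - 144)*(-672) = -204*(-672) = 137088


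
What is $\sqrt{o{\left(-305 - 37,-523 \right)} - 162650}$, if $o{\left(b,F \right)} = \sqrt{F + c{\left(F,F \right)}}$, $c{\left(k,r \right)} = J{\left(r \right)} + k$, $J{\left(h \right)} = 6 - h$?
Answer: $\sqrt{-162650 + i \sqrt{517}} \approx 0.028 + 403.3 i$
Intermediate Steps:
$c{\left(k,r \right)} = 6 + k - r$ ($c{\left(k,r \right)} = \left(6 - r\right) + k = 6 + k - r$)
$o{\left(b,F \right)} = \sqrt{6 + F}$ ($o{\left(b,F \right)} = \sqrt{F + \left(6 + F - F\right)} = \sqrt{F + 6} = \sqrt{6 + F}$)
$\sqrt{o{\left(-305 - 37,-523 \right)} - 162650} = \sqrt{\sqrt{6 - 523} - 162650} = \sqrt{\sqrt{-517} - 162650} = \sqrt{i \sqrt{517} - 162650} = \sqrt{-162650 + i \sqrt{517}}$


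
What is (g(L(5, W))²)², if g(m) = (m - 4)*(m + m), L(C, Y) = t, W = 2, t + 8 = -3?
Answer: 11859210000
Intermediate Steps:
t = -11 (t = -8 - 3 = -11)
L(C, Y) = -11
g(m) = 2*m*(-4 + m) (g(m) = (-4 + m)*(2*m) = 2*m*(-4 + m))
(g(L(5, W))²)² = ((2*(-11)*(-4 - 11))²)² = ((2*(-11)*(-15))²)² = (330²)² = 108900² = 11859210000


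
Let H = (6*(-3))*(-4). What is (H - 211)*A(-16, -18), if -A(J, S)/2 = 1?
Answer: 278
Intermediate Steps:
H = 72 (H = -18*(-4) = 72)
A(J, S) = -2 (A(J, S) = -2*1 = -2)
(H - 211)*A(-16, -18) = (72 - 211)*(-2) = -139*(-2) = 278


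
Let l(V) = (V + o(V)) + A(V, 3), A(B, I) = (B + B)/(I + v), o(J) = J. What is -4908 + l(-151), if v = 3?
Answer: -15781/3 ≈ -5260.3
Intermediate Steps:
A(B, I) = 2*B/(3 + I) (A(B, I) = (B + B)/(I + 3) = (2*B)/(3 + I) = 2*B/(3 + I))
l(V) = 7*V/3 (l(V) = (V + V) + 2*V/(3 + 3) = 2*V + 2*V/6 = 2*V + 2*V*(⅙) = 2*V + V/3 = 7*V/3)
-4908 + l(-151) = -4908 + (7/3)*(-151) = -4908 - 1057/3 = -15781/3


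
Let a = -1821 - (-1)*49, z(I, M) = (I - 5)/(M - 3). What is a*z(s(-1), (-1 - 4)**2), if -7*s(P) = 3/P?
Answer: 28352/77 ≈ 368.21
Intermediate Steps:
s(P) = -3/(7*P)
z(I, M) = (-5 + I)/(-3 + M)
a = -1772 (a = -1821 - 1*(-49) = -1821 + 49 = -1772)
a*z(s(-1), (-1 - 4)**2) = -1772*(-5 - 3/7/(-1))/(-3 + (-1 - 4)**2) = -1772*(-5 - 3/7*(-1))/(-3 + (-5)**2) = -1772*(-5 + 3/7)/(-3 + 25) = -1772*(-32)/(22*7) = -886*(-32)/(11*7) = -1772*(-16/77) = 28352/77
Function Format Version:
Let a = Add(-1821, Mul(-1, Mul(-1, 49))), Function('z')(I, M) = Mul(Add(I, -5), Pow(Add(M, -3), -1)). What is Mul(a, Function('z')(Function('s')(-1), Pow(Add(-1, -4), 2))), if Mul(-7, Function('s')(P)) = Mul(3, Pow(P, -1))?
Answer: Rational(28352, 77) ≈ 368.21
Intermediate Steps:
Function('s')(P) = Mul(Rational(-3, 7), Pow(P, -1)) (Function('s')(P) = Mul(Rational(-1, 7), Mul(3, Pow(P, -1))) = Mul(Rational(-3, 7), Pow(P, -1)))
Function('z')(I, M) = Mul(Pow(Add(-3, M), -1), Add(-5, I)) (Function('z')(I, M) = Mul(Add(-5, I), Pow(Add(-3, M), -1)) = Mul(Pow(Add(-3, M), -1), Add(-5, I)))
a = -1772 (a = Add(-1821, Mul(-1, -49)) = Add(-1821, 49) = -1772)
Mul(a, Function('z')(Function('s')(-1), Pow(Add(-1, -4), 2))) = Mul(-1772, Mul(Pow(Add(-3, Pow(Add(-1, -4), 2)), -1), Add(-5, Mul(Rational(-3, 7), Pow(-1, -1))))) = Mul(-1772, Mul(Pow(Add(-3, Pow(-5, 2)), -1), Add(-5, Mul(Rational(-3, 7), -1)))) = Mul(-1772, Mul(Pow(Add(-3, 25), -1), Add(-5, Rational(3, 7)))) = Mul(-1772, Mul(Pow(22, -1), Rational(-32, 7))) = Mul(-1772, Mul(Rational(1, 22), Rational(-32, 7))) = Mul(-1772, Rational(-16, 77)) = Rational(28352, 77)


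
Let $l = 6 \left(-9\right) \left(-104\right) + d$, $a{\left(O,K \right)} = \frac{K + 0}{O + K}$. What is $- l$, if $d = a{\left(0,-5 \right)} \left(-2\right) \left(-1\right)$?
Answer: $-5618$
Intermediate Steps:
$a{\left(O,K \right)} = \frac{K}{K + O}$
$d = 2$ ($d = - \frac{5}{-5 + 0} \left(-2\right) \left(-1\right) = - \frac{5}{-5} \left(-2\right) \left(-1\right) = \left(-5\right) \left(- \frac{1}{5}\right) \left(-2\right) \left(-1\right) = 1 \left(-2\right) \left(-1\right) = \left(-2\right) \left(-1\right) = 2$)
$l = 5618$ ($l = 6 \left(-9\right) \left(-104\right) + 2 = \left(-54\right) \left(-104\right) + 2 = 5616 + 2 = 5618$)
$- l = \left(-1\right) 5618 = -5618$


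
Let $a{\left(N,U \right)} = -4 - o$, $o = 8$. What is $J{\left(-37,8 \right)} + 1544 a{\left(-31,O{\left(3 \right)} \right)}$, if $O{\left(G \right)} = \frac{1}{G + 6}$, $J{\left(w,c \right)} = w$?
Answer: $-18565$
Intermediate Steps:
$O{\left(G \right)} = \frac{1}{6 + G}$
$a{\left(N,U \right)} = -12$ ($a{\left(N,U \right)} = -4 - 8 = -12$)
$J{\left(-37,8 \right)} + 1544 a{\left(-31,O{\left(3 \right)} \right)} = -37 + 1544 \left(-12\right) = -37 - 18528 = -18565$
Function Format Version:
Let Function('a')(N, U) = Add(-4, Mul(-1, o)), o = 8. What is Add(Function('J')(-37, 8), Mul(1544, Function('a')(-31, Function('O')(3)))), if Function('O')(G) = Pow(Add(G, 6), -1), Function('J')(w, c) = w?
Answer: -18565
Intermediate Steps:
Function('O')(G) = Pow(Add(6, G), -1)
Function('a')(N, U) = -12 (Function('a')(N, U) = Add(-4, Mul(-1, 8)) = Add(-4, -8) = -12)
Add(Function('J')(-37, 8), Mul(1544, Function('a')(-31, Function('O')(3)))) = Add(-37, Mul(1544, -12)) = Add(-37, -18528) = -18565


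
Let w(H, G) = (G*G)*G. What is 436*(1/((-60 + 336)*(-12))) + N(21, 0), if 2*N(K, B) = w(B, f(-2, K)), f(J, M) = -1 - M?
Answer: -4408381/828 ≈ -5324.1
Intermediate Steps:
w(H, G) = G³ (w(H, G) = G²*G = G³)
N(K, B) = (-1 - K)³/2
436*(1/((-60 + 336)*(-12))) + N(21, 0) = 436*(1/((-60 + 336)*(-12))) - (1 + 21)³/2 = 436*(-1/12/276) - ½*22³ = 436*((1/276)*(-1/12)) - ½*10648 = 436*(-1/3312) - 5324 = -109/828 - 5324 = -4408381/828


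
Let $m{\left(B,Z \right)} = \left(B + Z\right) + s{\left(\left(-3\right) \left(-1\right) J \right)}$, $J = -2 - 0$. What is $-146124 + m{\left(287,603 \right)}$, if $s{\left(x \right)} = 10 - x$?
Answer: $-145218$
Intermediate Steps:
$J = -2$ ($J = -2 + 0 = -2$)
$m{\left(B,Z \right)} = 16 + B + Z$ ($m{\left(B,Z \right)} = \left(B + Z\right) + \left(10 - \left(-3\right) \left(-1\right) \left(-2\right)\right) = \left(B + Z\right) + \left(10 - 3 \left(-2\right)\right) = \left(B + Z\right) + \left(10 - -6\right) = \left(B + Z\right) + \left(10 + 6\right) = \left(B + Z\right) + 16 = 16 + B + Z$)
$-146124 + m{\left(287,603 \right)} = -146124 + \left(16 + 287 + 603\right) = -146124 + 906 = -145218$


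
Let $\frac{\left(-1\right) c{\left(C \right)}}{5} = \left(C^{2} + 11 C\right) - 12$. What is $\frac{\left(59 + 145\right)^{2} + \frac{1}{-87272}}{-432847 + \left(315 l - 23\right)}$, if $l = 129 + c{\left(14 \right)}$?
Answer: $- \frac{3631911551}{80690382120} \approx -0.04501$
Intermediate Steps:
$c{\left(C \right)} = 60 - 55 C - 5 C^{2}$ ($c{\left(C \right)} = - 5 \left(\left(C^{2} + 11 C\right) - 12\right) = - 5 \left(-12 + C^{2} + 11 C\right) = 60 - 55 C - 5 C^{2}$)
$l = -1561$ ($l = 129 - \left(710 + 980\right) = 129 - 1690 = -1561$)
$\frac{\left(59 + 145\right)^{2} + \frac{1}{-87272}}{-432847 + \left(315 l - 23\right)} = \frac{\left(59 + 145\right)^{2} + \frac{1}{-87272}}{-432847 + \left(315 \left(-1561\right) - 23\right)} = \frac{204^{2} - \frac{1}{87272}}{-432847 - 491738} = \frac{41616 - \frac{1}{87272}}{-432847 - 491738} = \frac{3631911551}{87272 \left(-924585\right)} = \frac{3631911551}{87272} \left(- \frac{1}{924585}\right) = - \frac{3631911551}{80690382120}$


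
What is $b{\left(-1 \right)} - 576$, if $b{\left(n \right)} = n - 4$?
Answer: $-581$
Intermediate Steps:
$b{\left(n \right)} = -4 + n$ ($b{\left(n \right)} = n - 4 = -4 + n$)
$b{\left(-1 \right)} - 576 = \left(-4 - 1\right) - 576 = -5 - 576 = -581$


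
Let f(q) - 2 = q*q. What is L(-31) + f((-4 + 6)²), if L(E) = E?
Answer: -13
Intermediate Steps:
f(q) = 2 + q² (f(q) = 2 + q*q = 2 + q²)
L(-31) + f((-4 + 6)²) = -31 + (2 + ((-4 + 6)²)²) = -31 + (2 + (2²)²) = -31 + (2 + 4²) = -31 + (2 + 16) = -31 + 18 = -13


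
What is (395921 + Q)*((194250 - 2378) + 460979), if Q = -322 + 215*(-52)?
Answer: 250968328569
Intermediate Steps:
Q = -11502 (Q = -322 - 11180 = -11502)
(395921 + Q)*((194250 - 2378) + 460979) = (395921 - 11502)*((194250 - 2378) + 460979) = 384419*(191872 + 460979) = 384419*652851 = 250968328569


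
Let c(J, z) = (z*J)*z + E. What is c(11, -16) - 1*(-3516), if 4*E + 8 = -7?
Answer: 25313/4 ≈ 6328.3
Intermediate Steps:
E = -15/4 (E = -2 + (1/4)*(-7) = -2 - 7/4 = -15/4 ≈ -3.7500)
c(J, z) = -15/4 + J*z**2 (c(J, z) = (z*J)*z - 15/4 = (J*z)*z - 15/4 = J*z**2 - 15/4 = -15/4 + J*z**2)
c(11, -16) - 1*(-3516) = (-15/4 + 11*(-16)**2) - 1*(-3516) = (-15/4 + 11*256) + 3516 = (-15/4 + 2816) + 3516 = 11249/4 + 3516 = 25313/4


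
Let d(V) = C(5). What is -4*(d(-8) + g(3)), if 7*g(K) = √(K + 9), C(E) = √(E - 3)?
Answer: -4*√2 - 8*√3/7 ≈ -7.6363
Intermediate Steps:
C(E) = √(-3 + E)
d(V) = √2 (d(V) = √(-3 + 5) = √2)
g(K) = √(9 + K)/7 (g(K) = √(K + 9)/7 = √(9 + K)/7)
-4*(d(-8) + g(3)) = -4*(√2 + √(9 + 3)/7) = -4*(√2 + √12/7) = -4*(√2 + (2*√3)/7) = -4*(√2 + 2*√3/7) = -4*√2 - 8*√3/7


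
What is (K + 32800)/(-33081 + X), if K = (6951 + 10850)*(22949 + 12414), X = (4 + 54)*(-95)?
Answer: -629529563/38591 ≈ -16313.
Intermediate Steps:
X = -5510 (X = 58*(-95) = -5510)
K = 629496763 (K = 17801*35363 = 629496763)
(K + 32800)/(-33081 + X) = (629496763 + 32800)/(-33081 - 5510) = 629529563/(-38591) = 629529563*(-1/38591) = -629529563/38591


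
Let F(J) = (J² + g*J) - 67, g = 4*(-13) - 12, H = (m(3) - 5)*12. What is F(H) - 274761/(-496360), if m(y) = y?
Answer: 1015330961/496360 ≈ 2045.6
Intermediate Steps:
H = -24 (H = (3 - 5)*12 = -2*12 = -24)
g = -64 (g = -52 - 12 = -64)
F(J) = -67 + J² - 64*J (F(J) = (J² - 64*J) - 67 = -67 + J² - 64*J)
F(H) - 274761/(-496360) = (-67 + (-24)² - 64*(-24)) - 274761/(-496360) = (-67 + 576 + 1536) - 274761*(-1)/496360 = 2045 - 1*(-274761/496360) = 2045 + 274761/496360 = 1015330961/496360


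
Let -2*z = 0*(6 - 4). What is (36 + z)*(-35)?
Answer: -1260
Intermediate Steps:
z = 0 (z = -0*(6 - 4) = -0*2 = -½*0 = 0)
(36 + z)*(-35) = (36 + 0)*(-35) = 36*(-35) = -1260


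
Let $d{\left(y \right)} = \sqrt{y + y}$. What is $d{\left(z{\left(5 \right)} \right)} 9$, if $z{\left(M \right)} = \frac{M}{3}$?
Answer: $3 \sqrt{30} \approx 16.432$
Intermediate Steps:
$z{\left(M \right)} = \frac{M}{3}$ ($z{\left(M \right)} = M \frac{1}{3} = \frac{M}{3}$)
$d{\left(y \right)} = \sqrt{2} \sqrt{y}$ ($d{\left(y \right)} = \sqrt{2 y} = \sqrt{2} \sqrt{y}$)
$d{\left(z{\left(5 \right)} \right)} 9 = \sqrt{2} \sqrt{\frac{1}{3} \cdot 5} \cdot 9 = \sqrt{2} \sqrt{\frac{5}{3}} \cdot 9 = \sqrt{2} \frac{\sqrt{15}}{3} \cdot 9 = \frac{\sqrt{30}}{3} \cdot 9 = 3 \sqrt{30}$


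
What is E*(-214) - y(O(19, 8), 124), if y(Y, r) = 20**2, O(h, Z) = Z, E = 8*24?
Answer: -41488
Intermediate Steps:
E = 192
y(Y, r) = 400
E*(-214) - y(O(19, 8), 124) = 192*(-214) - 1*400 = -41088 - 400 = -41488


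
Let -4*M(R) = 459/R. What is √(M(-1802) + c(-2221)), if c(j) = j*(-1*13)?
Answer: 31*√1350334/212 ≈ 169.92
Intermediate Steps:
M(R) = -459/(4*R)
c(j) = -13*j (c(j) = j*(-13) = -13*j)
√(M(-1802) + c(-2221)) = √(-459/4/(-1802) - 13*(-2221)) = √(-459/4*(-1/1802) + 28873) = √(27/424 + 28873) = √(12242179/424) = 31*√1350334/212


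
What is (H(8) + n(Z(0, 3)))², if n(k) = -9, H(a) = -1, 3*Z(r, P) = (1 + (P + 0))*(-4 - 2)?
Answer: 100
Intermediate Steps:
Z(r, P) = -2 - 2*P (Z(r, P) = ((1 + (P + 0))*(-4 - 2))/3 = ((1 + P)*(-6))/3 = (-6 - 6*P)/3 = -2 - 2*P)
(H(8) + n(Z(0, 3)))² = (-1 - 9)² = (-10)² = 100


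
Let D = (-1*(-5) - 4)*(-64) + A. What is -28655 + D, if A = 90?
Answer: -28629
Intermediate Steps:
D = 26 (D = (-1*(-5) - 4)*(-64) + 90 = (5 - 4)*(-64) + 90 = 1*(-64) + 90 = -64 + 90 = 26)
-28655 + D = -28655 + 26 = -28629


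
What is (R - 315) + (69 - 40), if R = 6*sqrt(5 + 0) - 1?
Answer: -287 + 6*sqrt(5) ≈ -273.58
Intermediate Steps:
R = -1 + 6*sqrt(5) (R = 6*sqrt(5) - 1 = -1 + 6*sqrt(5) ≈ 12.416)
(R - 315) + (69 - 40) = ((-1 + 6*sqrt(5)) - 315) + (69 - 40) = (-316 + 6*sqrt(5)) + 29 = -287 + 6*sqrt(5)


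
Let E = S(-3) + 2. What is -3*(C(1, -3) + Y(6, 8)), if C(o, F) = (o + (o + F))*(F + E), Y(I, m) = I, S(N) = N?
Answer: -30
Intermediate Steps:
E = -1 (E = -3 + 2 = -1)
C(o, F) = (-1 + F)*(F + 2*o) (C(o, F) = (o + (o + F))*(F - 1) = (o + (F + o))*(-1 + F) = (F + 2*o)*(-1 + F) = (-1 + F)*(F + 2*o))
-3*(C(1, -3) + Y(6, 8)) = -3*(((-3)**2 - 1*(-3) - 2*1 + 2*(-3)*1) + 6) = -3*((9 + 3 - 2 - 6) + 6) = -3*(4 + 6) = -3*10 = -30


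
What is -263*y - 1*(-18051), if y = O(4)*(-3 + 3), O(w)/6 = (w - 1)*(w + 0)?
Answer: 18051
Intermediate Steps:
O(w) = 6*w*(-1 + w) (O(w) = 6*((w - 1)*(w + 0)) = 6*((-1 + w)*w) = 6*(w*(-1 + w)) = 6*w*(-1 + w))
y = 0 (y = (6*4*(-1 + 4))*(-3 + 3) = (6*4*3)*0 = 72*0 = 0)
-263*y - 1*(-18051) = -263*0 - 1*(-18051) = 0 + 18051 = 18051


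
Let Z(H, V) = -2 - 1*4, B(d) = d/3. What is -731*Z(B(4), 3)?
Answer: 4386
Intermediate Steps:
B(d) = d/3 (B(d) = d*(⅓) = d/3)
Z(H, V) = -6 (Z(H, V) = -2 - 4 = -6)
-731*Z(B(4), 3) = -731*(-6) = 4386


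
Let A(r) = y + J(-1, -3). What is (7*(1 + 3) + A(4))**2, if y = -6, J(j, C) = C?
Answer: 361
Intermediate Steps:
A(r) = -9 (A(r) = -6 - 3 = -9)
(7*(1 + 3) + A(4))**2 = (7*(1 + 3) - 9)**2 = (7*4 - 9)**2 = (28 - 9)**2 = 19**2 = 361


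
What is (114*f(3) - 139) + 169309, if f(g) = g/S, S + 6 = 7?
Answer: 169512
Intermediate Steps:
S = 1 (S = -6 + 7 = 1)
f(g) = g (f(g) = g/1 = g*1 = g)
(114*f(3) - 139) + 169309 = (114*3 - 139) + 169309 = (342 - 139) + 169309 = 203 + 169309 = 169512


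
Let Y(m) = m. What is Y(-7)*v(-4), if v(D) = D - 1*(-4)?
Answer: 0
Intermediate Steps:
v(D) = 4 + D (v(D) = D + 4 = 4 + D)
Y(-7)*v(-4) = -7*(4 - 4) = -7*0 = 0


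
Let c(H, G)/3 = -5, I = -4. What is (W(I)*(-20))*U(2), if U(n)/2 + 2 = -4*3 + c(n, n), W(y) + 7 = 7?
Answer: 0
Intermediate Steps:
c(H, G) = -15 (c(H, G) = 3*(-5) = -15)
W(y) = 0 (W(y) = -7 + 7 = 0)
U(n) = -58 (U(n) = -4 + 2*(-4*3 - 15) = -4 + 2*(-12 - 15) = -4 + 2*(-27) = -4 - 54 = -58)
(W(I)*(-20))*U(2) = (0*(-20))*(-58) = 0*(-58) = 0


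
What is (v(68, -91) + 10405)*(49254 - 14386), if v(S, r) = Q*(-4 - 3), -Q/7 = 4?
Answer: 369635668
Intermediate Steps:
Q = -28 (Q = -7*4 = -28)
v(S, r) = 196 (v(S, r) = -28*(-4 - 3) = -28*(-7) = 196)
(v(68, -91) + 10405)*(49254 - 14386) = (196 + 10405)*(49254 - 14386) = 10601*34868 = 369635668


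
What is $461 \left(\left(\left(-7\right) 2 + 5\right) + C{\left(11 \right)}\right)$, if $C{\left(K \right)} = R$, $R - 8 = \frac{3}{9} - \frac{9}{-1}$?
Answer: $\frac{11525}{3} \approx 3841.7$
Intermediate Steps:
$R = \frac{52}{3}$ ($R = 8 + \left(\frac{3}{9} - \frac{9}{-1}\right) = 8 + \left(3 \cdot \frac{1}{9} - -9\right) = 8 + \left(\frac{1}{3} + 9\right) = 8 + \frac{28}{3} = \frac{52}{3} \approx 17.333$)
$C{\left(K \right)} = \frac{52}{3}$
$461 \left(\left(\left(-7\right) 2 + 5\right) + C{\left(11 \right)}\right) = 461 \left(\left(\left(-7\right) 2 + 5\right) + \frac{52}{3}\right) = 461 \left(\left(-14 + 5\right) + \frac{52}{3}\right) = 461 \left(-9 + \frac{52}{3}\right) = 461 \cdot \frac{25}{3} = \frac{11525}{3}$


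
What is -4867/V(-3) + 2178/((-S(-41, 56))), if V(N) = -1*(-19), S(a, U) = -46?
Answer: -91250/437 ≈ -208.81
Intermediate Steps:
V(N) = 19
-4867/V(-3) + 2178/((-S(-41, 56))) = -4867/19 + 2178/((-1*(-46))) = -4867*1/19 + 2178/46 = -4867/19 + 2178*(1/46) = -4867/19 + 1089/23 = -91250/437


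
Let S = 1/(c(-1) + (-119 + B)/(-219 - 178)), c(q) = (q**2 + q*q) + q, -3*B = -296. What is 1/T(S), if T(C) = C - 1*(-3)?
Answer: 1252/4947 ≈ 0.25308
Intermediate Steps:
B = 296/3 (B = -1/3*(-296) = 296/3 ≈ 98.667)
c(q) = q + 2*q**2 (c(q) = (q**2 + q**2) + q = 2*q**2 + q = q + 2*q**2)
S = 1191/1252 (S = 1/(-(1 + 2*(-1)) + (-119 + 296/3)/(-219 - 178)) = 1/(-(1 - 2) - 61/3/(-397)) = 1/(-1*(-1) - 61/3*(-1/397)) = 1/(1 + 61/1191) = 1/(1252/1191) = 1191/1252 ≈ 0.95128)
T(C) = 3 + C (T(C) = C + 3 = 3 + C)
1/T(S) = 1/(3 + 1191/1252) = 1/(4947/1252) = 1252/4947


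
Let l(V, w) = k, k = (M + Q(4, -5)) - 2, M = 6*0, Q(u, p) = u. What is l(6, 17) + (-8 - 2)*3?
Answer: -28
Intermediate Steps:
M = 0
k = 2 (k = (0 + 4) - 2 = 4 - 2 = 2)
l(V, w) = 2
l(6, 17) + (-8 - 2)*3 = 2 + (-8 - 2)*3 = 2 - 10*3 = 2 - 30 = -28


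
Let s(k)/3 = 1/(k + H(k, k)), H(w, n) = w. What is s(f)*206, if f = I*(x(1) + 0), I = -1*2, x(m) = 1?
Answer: -309/2 ≈ -154.50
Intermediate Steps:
I = -2
f = -2 (f = -2*(1 + 0) = -2*1 = -2)
s(k) = 3/(2*k) (s(k) = 3/(k + k) = 3/((2*k)) = 3*(1/(2*k)) = 3/(2*k))
s(f)*206 = ((3/2)/(-2))*206 = ((3/2)*(-1/2))*206 = -3/4*206 = -309/2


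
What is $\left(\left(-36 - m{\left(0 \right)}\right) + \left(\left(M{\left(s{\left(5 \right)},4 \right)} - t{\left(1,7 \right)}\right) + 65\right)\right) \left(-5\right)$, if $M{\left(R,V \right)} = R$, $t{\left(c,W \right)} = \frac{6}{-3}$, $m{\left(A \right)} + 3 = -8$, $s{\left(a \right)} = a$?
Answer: $-235$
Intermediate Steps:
$m{\left(A \right)} = -11$ ($m{\left(A \right)} = -3 - 8 = -11$)
$t{\left(c,W \right)} = -2$ ($t{\left(c,W \right)} = 6 \left(- \frac{1}{3}\right) = -2$)
$\left(\left(-36 - m{\left(0 \right)}\right) + \left(\left(M{\left(s{\left(5 \right)},4 \right)} - t{\left(1,7 \right)}\right) + 65\right)\right) \left(-5\right) = \left(\left(-36 - -11\right) + \left(\left(5 - -2\right) + 65\right)\right) \left(-5\right) = \left(\left(-36 + 11\right) + \left(\left(5 + 2\right) + 65\right)\right) \left(-5\right) = \left(-25 + \left(7 + 65\right)\right) \left(-5\right) = \left(-25 + 72\right) \left(-5\right) = 47 \left(-5\right) = -235$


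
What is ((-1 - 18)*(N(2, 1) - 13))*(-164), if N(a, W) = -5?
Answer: -56088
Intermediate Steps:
((-1 - 18)*(N(2, 1) - 13))*(-164) = ((-1 - 18)*(-5 - 13))*(-164) = -19*(-18)*(-164) = 342*(-164) = -56088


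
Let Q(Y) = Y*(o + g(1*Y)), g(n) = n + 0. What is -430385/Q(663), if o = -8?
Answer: -86077/86853 ≈ -0.99107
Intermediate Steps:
g(n) = n
Q(Y) = Y*(-8 + Y) (Q(Y) = Y*(-8 + 1*Y) = Y*(-8 + Y))
-430385/Q(663) = -430385*1/(663*(-8 + 663)) = -430385/(663*655) = -430385/434265 = -430385*1/434265 = -86077/86853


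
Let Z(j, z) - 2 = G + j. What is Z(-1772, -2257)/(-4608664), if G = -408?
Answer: 1089/2304332 ≈ 0.00047259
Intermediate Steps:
Z(j, z) = -406 + j (Z(j, z) = 2 + (-408 + j) = -406 + j)
Z(-1772, -2257)/(-4608664) = (-406 - 1772)/(-4608664) = -2178*(-1/4608664) = 1089/2304332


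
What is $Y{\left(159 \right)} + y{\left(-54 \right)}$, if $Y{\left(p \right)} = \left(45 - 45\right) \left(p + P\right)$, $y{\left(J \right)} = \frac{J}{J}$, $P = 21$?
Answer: $1$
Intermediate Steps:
$y{\left(J \right)} = 1$
$Y{\left(p \right)} = 0$ ($Y{\left(p \right)} = \left(45 - 45\right) \left(p + 21\right) = 0 \left(21 + p\right) = 0$)
$Y{\left(159 \right)} + y{\left(-54 \right)} = 0 + 1 = 1$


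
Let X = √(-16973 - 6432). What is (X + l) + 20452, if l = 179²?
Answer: 52493 + I*√23405 ≈ 52493.0 + 152.99*I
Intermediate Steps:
l = 32041
X = I*√23405 (X = √(-23405) = I*√23405 ≈ 152.99*I)
(X + l) + 20452 = (I*√23405 + 32041) + 20452 = (32041 + I*√23405) + 20452 = 52493 + I*√23405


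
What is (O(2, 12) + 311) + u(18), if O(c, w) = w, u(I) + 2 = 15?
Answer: 336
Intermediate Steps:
u(I) = 13 (u(I) = -2 + 15 = 13)
(O(2, 12) + 311) + u(18) = (12 + 311) + 13 = 323 + 13 = 336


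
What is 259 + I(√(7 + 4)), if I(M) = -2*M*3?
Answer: 259 - 6*√11 ≈ 239.10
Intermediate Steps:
I(M) = -6*M
259 + I(√(7 + 4)) = 259 - 6*√(7 + 4) = 259 - 6*√11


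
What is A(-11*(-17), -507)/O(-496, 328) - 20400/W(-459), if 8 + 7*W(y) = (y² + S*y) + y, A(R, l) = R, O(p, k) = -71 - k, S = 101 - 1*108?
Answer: -5099371/4481967 ≈ -1.1378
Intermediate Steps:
S = -7 (S = 101 - 108 = -7)
W(y) = -8/7 - 6*y/7 + y²/7 (W(y) = -8/7 + ((y² - 7*y) + y)/7 = -8/7 + (y² - 6*y)/7 = -8/7 + (-6*y/7 + y²/7) = -8/7 - 6*y/7 + y²/7)
A(-11*(-17), -507)/O(-496, 328) - 20400/W(-459) = (-11*(-17))/(-71 - 1*328) - 20400/(-8/7 - 6/7*(-459) + (⅐)*(-459)²) = 187/(-71 - 328) - 20400/(-8/7 + 2754/7 + (⅐)*210681) = 187/(-399) - 20400/(-8/7 + 2754/7 + 210681/7) = 187*(-1/399) - 20400/213427/7 = -187/399 - 20400*7/213427 = -187/399 - 142800/213427 = -5099371/4481967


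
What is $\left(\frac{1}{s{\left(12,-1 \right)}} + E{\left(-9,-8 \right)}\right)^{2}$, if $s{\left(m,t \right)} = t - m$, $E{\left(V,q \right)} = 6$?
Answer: $\frac{5929}{169} \approx 35.083$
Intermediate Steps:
$\left(\frac{1}{s{\left(12,-1 \right)}} + E{\left(-9,-8 \right)}\right)^{2} = \left(\frac{1}{-1 - 12} + 6\right)^{2} = \left(\frac{1}{-13} + 6\right)^{2} = \left(- \frac{1}{13} + 6\right)^{2} = \left(\frac{77}{13}\right)^{2} = \frac{5929}{169}$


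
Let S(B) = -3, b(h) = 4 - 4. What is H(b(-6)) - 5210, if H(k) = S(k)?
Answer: -5213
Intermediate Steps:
b(h) = 0
H(k) = -3
H(b(-6)) - 5210 = -3 - 5210 = -5213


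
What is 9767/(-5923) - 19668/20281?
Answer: -314578091/120124363 ≈ -2.6188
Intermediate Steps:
9767/(-5923) - 19668/20281 = 9767*(-1/5923) - 19668*1/20281 = -9767/5923 - 19668/20281 = -314578091/120124363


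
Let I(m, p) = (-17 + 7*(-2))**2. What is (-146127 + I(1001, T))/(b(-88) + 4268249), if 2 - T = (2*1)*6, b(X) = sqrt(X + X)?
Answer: -619604634334/18217949526177 + 580664*I*sqrt(11)/18217949526177 ≈ -0.034011 + 1.0571e-7*I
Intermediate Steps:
b(X) = sqrt(2)*sqrt(X) (b(X) = sqrt(2*X) = sqrt(2)*sqrt(X))
T = -10 (T = 2 - 2*1*6 = 2 - 2*6 = 2 - 1*12 = 2 - 12 = -10)
I(m, p) = 961 (I(m, p) = (-17 - 14)**2 = (-31)**2 = 961)
(-146127 + I(1001, T))/(b(-88) + 4268249) = (-146127 + 961)/(sqrt(2)*sqrt(-88) + 4268249) = -145166/(sqrt(2)*(2*I*sqrt(22)) + 4268249) = -145166/(4*I*sqrt(11) + 4268249) = -145166/(4268249 + 4*I*sqrt(11))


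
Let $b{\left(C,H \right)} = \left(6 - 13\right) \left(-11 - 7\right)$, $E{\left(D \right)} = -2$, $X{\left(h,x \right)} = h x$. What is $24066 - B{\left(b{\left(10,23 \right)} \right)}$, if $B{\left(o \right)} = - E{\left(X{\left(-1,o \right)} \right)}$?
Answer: $24064$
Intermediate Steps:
$b{\left(C,H \right)} = 126$ ($b{\left(C,H \right)} = \left(-7\right) \left(-18\right) = 126$)
$B{\left(o \right)} = 2$ ($B{\left(o \right)} = \left(-1\right) \left(-2\right) = 2$)
$24066 - B{\left(b{\left(10,23 \right)} \right)} = 24066 - 2 = 24064$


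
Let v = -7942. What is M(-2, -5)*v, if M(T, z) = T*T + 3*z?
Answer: 87362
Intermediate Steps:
M(T, z) = T**2 + 3*z
M(-2, -5)*v = ((-2)**2 + 3*(-5))*(-7942) = (4 - 15)*(-7942) = -11*(-7942) = 87362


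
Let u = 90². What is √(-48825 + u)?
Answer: 15*I*√181 ≈ 201.8*I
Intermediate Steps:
u = 8100
√(-48825 + u) = √(-48825 + 8100) = √(-40725) = 15*I*√181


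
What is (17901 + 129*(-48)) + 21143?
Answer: 32852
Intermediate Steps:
(17901 + 129*(-48)) + 21143 = (17901 - 6192) + 21143 = 11709 + 21143 = 32852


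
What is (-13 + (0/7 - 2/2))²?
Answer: 196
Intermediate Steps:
(-13 + (0/7 - 2/2))² = (-13 + (0*(⅐) - 2*½))² = (-13 + (0 - 1))² = (-13 - 1)² = (-14)² = 196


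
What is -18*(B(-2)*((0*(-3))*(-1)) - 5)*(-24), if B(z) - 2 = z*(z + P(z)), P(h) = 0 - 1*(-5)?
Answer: -2160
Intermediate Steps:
P(h) = 5 (P(h) = 0 + 5 = 5)
B(z) = 2 + z*(5 + z) (B(z) = 2 + z*(z + 5) = 2 + z*(5 + z))
-18*(B(-2)*((0*(-3))*(-1)) - 5)*(-24) = -18*((2 + (-2)² + 5*(-2))*((0*(-3))*(-1)) - 5)*(-24) = -18*((2 + 4 - 10)*(0*(-1)) - 5)*(-24) = -18*(-4*0 - 5)*(-24) = -18*(0 - 5)*(-24) = -18*(-5)*(-24) = 90*(-24) = -2160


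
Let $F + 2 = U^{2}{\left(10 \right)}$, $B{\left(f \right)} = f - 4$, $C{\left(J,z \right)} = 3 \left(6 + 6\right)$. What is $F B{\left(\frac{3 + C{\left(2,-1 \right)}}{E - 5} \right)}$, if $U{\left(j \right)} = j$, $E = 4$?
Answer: $-4214$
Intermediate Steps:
$C{\left(J,z \right)} = 36$ ($C{\left(J,z \right)} = 3 \cdot 12 = 36$)
$B{\left(f \right)} = -4 + f$
$F = 98$ ($F = -2 + 10^{2} = -2 + 100 = 98$)
$F B{\left(\frac{3 + C{\left(2,-1 \right)}}{E - 5} \right)} = 98 \left(-4 + \frac{3 + 36}{4 - 5}\right) = 98 \left(-4 + \frac{39}{-1}\right) = 98 \left(-4 + 39 \left(-1\right)\right) = 98 \left(-4 - 39\right) = 98 \left(-43\right) = -4214$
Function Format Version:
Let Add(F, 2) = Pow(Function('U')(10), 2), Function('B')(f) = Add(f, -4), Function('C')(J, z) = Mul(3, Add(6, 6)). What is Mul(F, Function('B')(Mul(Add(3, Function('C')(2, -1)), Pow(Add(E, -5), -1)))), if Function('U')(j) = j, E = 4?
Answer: -4214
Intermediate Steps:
Function('C')(J, z) = 36 (Function('C')(J, z) = Mul(3, 12) = 36)
Function('B')(f) = Add(-4, f)
F = 98 (F = Add(-2, Pow(10, 2)) = Add(-2, 100) = 98)
Mul(F, Function('B')(Mul(Add(3, Function('C')(2, -1)), Pow(Add(E, -5), -1)))) = Mul(98, Add(-4, Mul(Add(3, 36), Pow(Add(4, -5), -1)))) = Mul(98, Add(-4, Mul(39, Pow(-1, -1)))) = Mul(98, Add(-4, Mul(39, -1))) = Mul(98, Add(-4, -39)) = Mul(98, -43) = -4214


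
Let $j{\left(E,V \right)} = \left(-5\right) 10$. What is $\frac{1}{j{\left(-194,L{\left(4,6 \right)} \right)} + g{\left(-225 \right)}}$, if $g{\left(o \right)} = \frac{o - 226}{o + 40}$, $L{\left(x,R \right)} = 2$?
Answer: $- \frac{185}{8799} \approx -0.021025$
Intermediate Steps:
$g{\left(o \right)} = \frac{-226 + o}{40 + o}$
$j{\left(E,V \right)} = -50$
$\frac{1}{j{\left(-194,L{\left(4,6 \right)} \right)} + g{\left(-225 \right)}} = \frac{1}{-50 + \frac{-226 - 225}{40 - 225}} = \frac{1}{-50 + \frac{1}{-185} \left(-451\right)} = \frac{1}{-50 - - \frac{451}{185}} = \frac{1}{-50 + \frac{451}{185}} = \frac{1}{- \frac{8799}{185}} = - \frac{185}{8799}$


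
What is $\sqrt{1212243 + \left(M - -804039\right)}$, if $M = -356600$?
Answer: $\sqrt{1659682} \approx 1288.3$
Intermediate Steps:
$\sqrt{1212243 + \left(M - -804039\right)} = \sqrt{1212243 - -447439} = \sqrt{1212243 + \left(-356600 + 804039\right)} = \sqrt{1212243 + 447439} = \sqrt{1659682}$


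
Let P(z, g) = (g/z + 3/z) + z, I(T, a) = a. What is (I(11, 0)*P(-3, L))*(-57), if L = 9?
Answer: 0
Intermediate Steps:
P(z, g) = z + 3/z + g/z (P(z, g) = (3/z + g/z) + z = z + 3/z + g/z)
(I(11, 0)*P(-3, L))*(-57) = (0*((3 + 9 + (-3)²)/(-3)))*(-57) = (0*(-(3 + 9 + 9)/3))*(-57) = (0*(-⅓*21))*(-57) = (0*(-7))*(-57) = 0*(-57) = 0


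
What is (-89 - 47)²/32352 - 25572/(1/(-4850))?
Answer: 125388466778/1011 ≈ 1.2402e+8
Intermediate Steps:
(-89 - 47)²/32352 - 25572/(1/(-4850)) = (-136)²*(1/32352) - 25572/(-1/4850) = 18496*(1/32352) - 25572*(-4850) = 578/1011 + 124024200 = 125388466778/1011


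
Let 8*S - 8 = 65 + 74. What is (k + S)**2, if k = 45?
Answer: 257049/64 ≈ 4016.4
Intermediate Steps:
S = 147/8 (S = 1 + (65 + 74)/8 = 1 + (1/8)*139 = 1 + 139/8 = 147/8 ≈ 18.375)
(k + S)**2 = (45 + 147/8)**2 = (507/8)**2 = 257049/64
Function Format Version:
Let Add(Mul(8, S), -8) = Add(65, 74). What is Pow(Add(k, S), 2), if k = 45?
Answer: Rational(257049, 64) ≈ 4016.4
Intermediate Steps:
S = Rational(147, 8) (S = Add(1, Mul(Rational(1, 8), Add(65, 74))) = Add(1, Mul(Rational(1, 8), 139)) = Add(1, Rational(139, 8)) = Rational(147, 8) ≈ 18.375)
Pow(Add(k, S), 2) = Pow(Add(45, Rational(147, 8)), 2) = Pow(Rational(507, 8), 2) = Rational(257049, 64)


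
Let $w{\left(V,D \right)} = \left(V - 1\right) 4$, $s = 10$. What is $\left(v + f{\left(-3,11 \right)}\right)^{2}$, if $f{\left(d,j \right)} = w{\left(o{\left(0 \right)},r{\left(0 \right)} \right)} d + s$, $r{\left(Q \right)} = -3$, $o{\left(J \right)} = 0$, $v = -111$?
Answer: $7921$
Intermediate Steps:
$w{\left(V,D \right)} = -4 + 4 V$ ($w{\left(V,D \right)} = \left(-1 + V\right) 4 = -4 + 4 V$)
$f{\left(d,j \right)} = 10 - 4 d$ ($f{\left(d,j \right)} = \left(-4 + 4 \cdot 0\right) d + 10 = \left(-4 + 0\right) d + 10 = - 4 d + 10 = 10 - 4 d$)
$\left(v + f{\left(-3,11 \right)}\right)^{2} = \left(-111 + \left(10 - -12\right)\right)^{2} = \left(-111 + \left(10 + 12\right)\right)^{2} = \left(-111 + 22\right)^{2} = \left(-89\right)^{2} = 7921$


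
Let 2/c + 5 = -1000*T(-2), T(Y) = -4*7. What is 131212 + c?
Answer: 3673279942/27995 ≈ 1.3121e+5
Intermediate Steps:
T(Y) = -28
c = 2/27995 (c = 2/(-5 - 1000*(-28)) = 2/(-5 + 28000) = 2/27995 ≈ 7.1441e-5)
131212 + c = 131212 + 2/27995 = 3673279942/27995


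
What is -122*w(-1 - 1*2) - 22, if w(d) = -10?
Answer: 1198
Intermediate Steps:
-122*w(-1 - 1*2) - 22 = -122*(-10) - 22 = 1220 - 22 = 1198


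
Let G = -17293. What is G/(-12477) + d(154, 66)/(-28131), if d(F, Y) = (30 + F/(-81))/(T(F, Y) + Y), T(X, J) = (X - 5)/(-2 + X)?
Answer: 133722670470353/96482721999969 ≈ 1.3860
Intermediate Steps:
T(X, J) = (-5 + X)/(-2 + X)
d(F, Y) = (30 - F/81)/(Y + (-5 + F)/(-2 + F)) (d(F, Y) = (30 + F/(-81))/((-5 + F)/(-2 + F) + Y) = (30 + F*(-1/81))/(Y + (-5 + F)/(-2 + F)) = (30 - F/81)/(Y + (-5 + F)/(-2 + F)))
G/(-12477) + d(154, 66)/(-28131) = -17293/(-12477) - (-2430 + 154)*(-2 + 154)/(-405 + 81*154 + 81*66*(-2 + 154))/(-28131) = -17293*(-1/12477) - 1*(-2276)*152/(-405 + 12474 + 81*66*152)*(-1/28131) = 17293/12477 - 1*(-2276)*152/(-405 + 12474 + 812592)*(-1/28131) = 17293/12477 - 1*(-2276)*152/824661*(-1/28131) = 17293/12477 - 1*1/824661*(-2276)*152*(-1/28131) = 17293/12477 + (345952/824661)*(-1/28131) = 17293/12477 - 345952/23198538591 = 133722670470353/96482721999969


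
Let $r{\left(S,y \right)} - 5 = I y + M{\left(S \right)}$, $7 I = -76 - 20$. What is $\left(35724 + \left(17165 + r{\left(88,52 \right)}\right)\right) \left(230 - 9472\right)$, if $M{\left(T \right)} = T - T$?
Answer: $- \frac{3375788372}{7} \approx -4.8226 \cdot 10^{8}$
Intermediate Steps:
$M{\left(T \right)} = 0$
$I = - \frac{96}{7}$ ($I = \frac{-76 - 20}{7} = \frac{1}{7} \left(-96\right) = - \frac{96}{7} \approx -13.714$)
$r{\left(S,y \right)} = 5 - \frac{96 y}{7}$ ($r{\left(S,y \right)} = 5 + \left(- \frac{96 y}{7} + 0\right) = 5 - \frac{96 y}{7}$)
$\left(35724 + \left(17165 + r{\left(88,52 \right)}\right)\right) \left(230 - 9472\right) = \left(35724 + \left(17165 + \left(5 - \frac{4992}{7}\right)\right)\right) \left(230 - 9472\right) = \left(35724 + \left(17165 - \frac{4957}{7}\right)\right) \left(-9242\right) = \left(35724 + \frac{115198}{7}\right) \left(-9242\right) = \frac{365266}{7} \left(-9242\right) = - \frac{3375788372}{7}$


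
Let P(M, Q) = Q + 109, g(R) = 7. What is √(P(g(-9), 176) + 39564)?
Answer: √39849 ≈ 199.62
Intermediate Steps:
P(M, Q) = 109 + Q
√(P(g(-9), 176) + 39564) = √((109 + 176) + 39564) = √(285 + 39564) = √39849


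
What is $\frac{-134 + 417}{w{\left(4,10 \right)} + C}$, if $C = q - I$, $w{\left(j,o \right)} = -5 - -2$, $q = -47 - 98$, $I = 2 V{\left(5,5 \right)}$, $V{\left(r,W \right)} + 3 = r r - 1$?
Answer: $- \frac{283}{190} \approx -1.4895$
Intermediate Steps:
$V{\left(r,W \right)} = -4 + r^{2}$ ($V{\left(r,W \right)} = -3 + \left(r r - 1\right) = -3 + \left(r^{2} - 1\right) = -3 + \left(-1 + r^{2}\right) = -4 + r^{2}$)
$I = 42$ ($I = 2 \left(-4 + 5^{2}\right) = 2 \left(-4 + 25\right) = 2 \cdot 21 = 42$)
$q = -145$ ($q = -47 - 98 = -145$)
$w{\left(j,o \right)} = -3$ ($w{\left(j,o \right)} = -5 + 2 = -3$)
$C = -187$ ($C = -145 - 42 = -187$)
$\frac{-134 + 417}{w{\left(4,10 \right)} + C} = \frac{-134 + 417}{-3 - 187} = \frac{283}{-190} = 283 \left(- \frac{1}{190}\right) = - \frac{283}{190}$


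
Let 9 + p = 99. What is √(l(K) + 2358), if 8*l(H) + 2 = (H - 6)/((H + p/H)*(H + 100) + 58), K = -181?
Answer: √269218386356879958/10685716 ≈ 48.557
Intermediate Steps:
p = 90 (p = -9 + 99 = 90)
l(H) = -¼ + (-6 + H)/(8*(58 + (100 + H)*(H + 90/H))) (l(H) = -¼ + ((H - 6)/((H + 90/H)*(H + 100) + 58))/8 = -¼ + ((-6 + H)/((H + 90/H)*(100 + H) + 58))/8 = -¼ + ((-6 + H)/((100 + H)*(H + 90/H) + 58))/8 = -¼ + ((-6 + H)/(58 + (100 + H)*(H + 90/H)))/8 = -¼ + (-6 + H)/(8*(58 + (100 + H)*(H + 90/H))))
√(l(K) + 2358) = √((-18000 - 302*(-181) - 199*(-181)² - 2*(-181)³)/(8*(9000 + (-181)³ + 100*(-181)² + 148*(-181))) + 2358) = √((-18000 + 54662 - 199*32761 - 2*(-5929741))/(8*(9000 - 5929741 + 100*32761 - 26788)) + 2358) = √((-18000 + 54662 - 6519439 + 11859482)/(8*(9000 - 5929741 + 3276100 - 26788)) + 2358) = √((⅛)*5376705/(-2671429) + 2358) = √((⅛)*(-1/2671429)*5376705 + 2358) = √(-5376705/21371432 + 2358) = √(50388459951/21371432) = √269218386356879958/10685716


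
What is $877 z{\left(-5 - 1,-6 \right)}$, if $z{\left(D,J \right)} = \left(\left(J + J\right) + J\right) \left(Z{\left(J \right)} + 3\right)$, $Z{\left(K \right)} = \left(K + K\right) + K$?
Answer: $236790$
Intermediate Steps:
$Z{\left(K \right)} = 3 K$ ($Z{\left(K \right)} = 2 K + K = 3 K$)
$z{\left(D,J \right)} = 3 J \left(3 + 3 J\right)$ ($z{\left(D,J \right)} = \left(\left(J + J\right) + J\right) \left(3 J + 3\right) = \left(2 J + J\right) \left(3 + 3 J\right) = 3 J \left(3 + 3 J\right)$)
$877 z{\left(-5 - 1,-6 \right)} = 877 \cdot 9 \left(-6\right) \left(1 - 6\right) = 877 \cdot 9 \left(-6\right) \left(-5\right) = 877 \cdot 270 = 236790$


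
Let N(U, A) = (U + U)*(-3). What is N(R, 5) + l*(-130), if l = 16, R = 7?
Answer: -2122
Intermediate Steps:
N(U, A) = -6*U (N(U, A) = (2*U)*(-3) = -6*U)
N(R, 5) + l*(-130) = -6*7 + 16*(-130) = -42 - 2080 = -2122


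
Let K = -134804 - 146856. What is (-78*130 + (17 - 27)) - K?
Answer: 271510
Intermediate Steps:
K = -281660
(-78*130 + (17 - 27)) - K = (-78*130 + (17 - 27)) - 1*(-281660) = (-10140 - 10) + 281660 = -10150 + 281660 = 271510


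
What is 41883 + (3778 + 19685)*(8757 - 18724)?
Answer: -233813838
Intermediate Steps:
41883 + (3778 + 19685)*(8757 - 18724) = 41883 + 23463*(-9967) = 41883 - 233855721 = -233813838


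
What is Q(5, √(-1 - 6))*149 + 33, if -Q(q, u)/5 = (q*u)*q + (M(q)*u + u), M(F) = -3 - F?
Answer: 33 - 13410*I*√7 ≈ 33.0 - 35480.0*I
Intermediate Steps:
Q(q, u) = -5*u - 5*u*q² - 5*u*(-3 - q) (Q(q, u) = -5*((q*u)*q + ((-3 - q)*u + u)) = -5*(u*q² + (u*(-3 - q) + u)) = -5*(u*q² + (u + u*(-3 - q))) = -5*(u + u*q² + u*(-3 - q)) = -5*u - 5*u*q² - 5*u*(-3 - q))
Q(5, √(-1 - 6))*149 + 33 = (5*√(-1 - 6)*(2 + 5 - 1*5²))*149 + 33 = (5*√(-7)*(2 + 5 - 1*25))*149 + 33 = (5*(I*√7)*(2 + 5 - 25))*149 + 33 = (5*(I*√7)*(-18))*149 + 33 = -90*I*√7*149 + 33 = -13410*I*√7 + 33 = 33 - 13410*I*√7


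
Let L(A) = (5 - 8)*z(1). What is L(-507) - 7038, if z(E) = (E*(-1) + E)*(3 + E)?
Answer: -7038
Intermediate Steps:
z(E) = 0 (z(E) = (-E + E)*(3 + E) = 0*(3 + E) = 0)
L(A) = 0 (L(A) = (5 - 8)*0 = -3*0 = 0)
L(-507) - 7038 = 0 - 7038 = -7038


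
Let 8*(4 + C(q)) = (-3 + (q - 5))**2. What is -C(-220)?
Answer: -6494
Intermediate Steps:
C(q) = -4 + (-8 + q)**2/8 (C(q) = -4 + (-3 + (q - 5))**2/8 = -4 + (-3 + (-5 + q))**2/8 = -4 + (-8 + q)**2/8)
-C(-220) = -(-4 + (-8 - 220)**2/8) = -(-4 + (1/8)*(-228)**2) = -(-4 + (1/8)*51984) = -(-4 + 6498) = -1*6494 = -6494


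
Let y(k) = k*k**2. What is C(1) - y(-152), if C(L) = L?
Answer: 3511809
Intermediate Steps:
y(k) = k**3
C(1) - y(-152) = 1 - 1*(-152)**3 = 1 - 1*(-3511808) = 1 + 3511808 = 3511809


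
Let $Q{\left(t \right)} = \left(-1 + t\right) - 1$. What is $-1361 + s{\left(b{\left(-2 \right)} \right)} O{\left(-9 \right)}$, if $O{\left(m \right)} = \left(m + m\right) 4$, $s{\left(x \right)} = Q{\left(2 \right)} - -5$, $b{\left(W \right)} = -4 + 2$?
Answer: $-1721$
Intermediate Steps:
$Q{\left(t \right)} = -2 + t$
$b{\left(W \right)} = -2$
$s{\left(x \right)} = 5$ ($s{\left(x \right)} = \left(-2 + 2\right) - -5 = 0 + 5 = 5$)
$O{\left(m \right)} = 8 m$ ($O{\left(m \right)} = 2 m 4 = 8 m$)
$-1361 + s{\left(b{\left(-2 \right)} \right)} O{\left(-9 \right)} = -1361 + 5 \cdot 8 \left(-9\right) = -1361 + 5 \left(-72\right) = -1361 - 360 = -1721$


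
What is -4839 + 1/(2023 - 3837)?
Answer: -8777947/1814 ≈ -4839.0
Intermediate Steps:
-4839 + 1/(2023 - 3837) = -4839 + 1/(-1814) = -4839 - 1/1814 = -8777947/1814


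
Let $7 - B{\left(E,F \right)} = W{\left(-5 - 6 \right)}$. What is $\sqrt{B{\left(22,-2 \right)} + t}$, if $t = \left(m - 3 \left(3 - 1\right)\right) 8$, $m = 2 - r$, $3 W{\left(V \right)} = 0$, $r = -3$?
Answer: $i \approx 1.0 i$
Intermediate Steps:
$W{\left(V \right)} = 0$ ($W{\left(V \right)} = \frac{1}{3} \cdot 0 = 0$)
$B{\left(E,F \right)} = 7$ ($B{\left(E,F \right)} = 7 - 0 = 7 + 0 = 7$)
$m = 5$ ($m = 2 - -3 = 2 + 3 = 5$)
$t = -8$ ($t = \left(5 - 3 \left(3 - 1\right)\right) 8 = \left(5 - 6\right) 8 = \left(-1\right) 8 = -8$)
$\sqrt{B{\left(22,-2 \right)} + t} = \sqrt{7 - 8} = \sqrt{-1} = i$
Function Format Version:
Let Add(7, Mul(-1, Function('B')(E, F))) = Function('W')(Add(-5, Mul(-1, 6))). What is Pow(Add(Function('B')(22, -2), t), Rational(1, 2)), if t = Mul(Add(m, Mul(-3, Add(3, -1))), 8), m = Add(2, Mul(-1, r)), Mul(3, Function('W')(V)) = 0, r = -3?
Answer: I ≈ Mul(1.0000, I)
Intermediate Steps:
Function('W')(V) = 0 (Function('W')(V) = Mul(Rational(1, 3), 0) = 0)
Function('B')(E, F) = 7 (Function('B')(E, F) = Add(7, Mul(-1, 0)) = Add(7, 0) = 7)
m = 5 (m = Add(2, Mul(-1, -3)) = Add(2, 3) = 5)
t = -8 (t = Mul(Add(5, Mul(-3, Add(3, -1))), 8) = Mul(Add(5, Mul(-3, 2)), 8) = Mul(Add(5, -6), 8) = Mul(-1, 8) = -8)
Pow(Add(Function('B')(22, -2), t), Rational(1, 2)) = Pow(Add(7, -8), Rational(1, 2)) = Pow(-1, Rational(1, 2)) = I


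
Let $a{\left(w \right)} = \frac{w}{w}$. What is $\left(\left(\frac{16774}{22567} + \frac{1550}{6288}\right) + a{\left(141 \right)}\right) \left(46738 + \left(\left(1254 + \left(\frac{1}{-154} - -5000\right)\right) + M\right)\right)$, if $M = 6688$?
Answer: $\frac{432507666051117}{3642133264} \approx 1.1875 \cdot 10^{5}$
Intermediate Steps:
$a{\left(w \right)} = 1$
$\left(\left(\frac{16774}{22567} + \frac{1550}{6288}\right) + a{\left(141 \right)}\right) \left(46738 + \left(\left(1254 + \left(\frac{1}{-154} - -5000\right)\right) + M\right)\right) = \left(\left(\frac{16774}{22567} + \frac{1550}{6288}\right) + 1\right) \left(46738 + \left(\left(1254 + \left(\frac{1}{-154} - -5000\right)\right) + 6688\right)\right) = \left(\left(16774 \cdot \frac{1}{22567} + 1550 \cdot \frac{1}{6288}\right) + 1\right) \left(46738 + \left(\left(1254 + \left(- \frac{1}{154} + 5000\right)\right) + 6688\right)\right) = \left(\left(\frac{16774}{22567} + \frac{775}{3144}\right) + 1\right) \left(46738 + \left(\left(1254 + \frac{769999}{154}\right) + 6688\right)\right) = \left(\frac{70226881}{70950648} + 1\right) \left(46738 + \left(\frac{963115}{154} + 6688\right)\right) = \frac{141177529 \left(46738 + \frac{1993067}{154}\right)}{70950648} = \frac{141177529}{70950648} \cdot \frac{9190719}{154} = \frac{432507666051117}{3642133264}$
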